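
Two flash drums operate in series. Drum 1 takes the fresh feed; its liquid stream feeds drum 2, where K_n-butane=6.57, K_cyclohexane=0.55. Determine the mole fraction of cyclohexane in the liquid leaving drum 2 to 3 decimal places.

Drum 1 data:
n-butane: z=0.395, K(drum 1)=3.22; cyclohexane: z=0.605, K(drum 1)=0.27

x_cyclohexane (drum 2) = 0.925

Drum 1:
Iterate (Newton) starting at ψ₁ = 0.5:
  ψ₁ = 0.500: g = -0.2799, g' = -1.237 → ψ₁ = 0.274
  ψ₁ = 0.274: g = -0.0064, g' = -1.257 → ψ₁ = 0.269
Converged at ψ₁ = 0.269.
Drum-1 compositions:
  n-butane: x = 0.247, y = 0.797
  cyclohexane: x = 0.753, y = 0.203
Drum-2 feed = drum-1 liquid: z₂ = (0.2475, 0.7525).
Drum 2:
Rachford–Rice: g(ψ₂) = Σ zᵢ(Kᵢ−1)/(1+ψ₂(Kᵢ−1)) = 0.
Check two-phase: ΣzᵢKᵢ = 2.040 > 1 and Σzᵢ/Kᵢ = 1.406 > 1, so g(0) = 1.040 > 0 and g(1) = -0.406 < 0.
Iterate (Newton) starting at ψ₂ = 0.54:
  ψ₂ = 0.540: g = -0.1034, g' = -0.744 → ψ₂ = 0.401
  ψ₂ = 0.401: g = 0.0131, g' = -0.961 → ψ₂ = 0.415
Converged at ψ₂ = 0.415.
  n-butane: x = 0.075, y = 0.491
  cyclohexane: x = 0.925, y = 0.509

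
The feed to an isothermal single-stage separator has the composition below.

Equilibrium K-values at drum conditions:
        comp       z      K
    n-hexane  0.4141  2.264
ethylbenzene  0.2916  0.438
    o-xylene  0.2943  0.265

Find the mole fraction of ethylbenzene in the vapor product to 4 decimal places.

y_ethylbenzene = 0.1415

Iterate (Newton) starting at V/F = 0.55:
  V/F = 0.5500: g = -0.29152, g' = -0.8711 → V/F = 0.2154
  V/F = 0.2154: g = -0.03200, g' = -0.7524 → V/F = 0.1728
  V/F = 0.1728: g = 0.00029, g' = -0.7672 → V/F = 0.1732
Converged at V/F = 0.1732.
Compositions from xᵢ = zᵢ/(1+V/F(Kᵢ−1)), yᵢ = Kᵢxᵢ:
  n-hexane: x = 0.3397, y = 0.7691
  ethylbenzene: x = 0.3230, y = 0.1415
  o-xylene: x = 0.3372, y = 0.0894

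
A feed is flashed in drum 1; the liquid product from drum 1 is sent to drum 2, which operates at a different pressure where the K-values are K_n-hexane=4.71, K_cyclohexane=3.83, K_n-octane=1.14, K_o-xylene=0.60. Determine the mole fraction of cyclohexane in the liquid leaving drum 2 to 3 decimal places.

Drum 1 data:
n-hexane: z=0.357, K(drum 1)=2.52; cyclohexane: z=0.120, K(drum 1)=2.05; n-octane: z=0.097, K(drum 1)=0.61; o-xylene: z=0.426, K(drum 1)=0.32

x_cyclohexane (drum 2) = 0.028

Drum 1:
Material balance + equilibrium reduce to Σ zᵢ(Kᵢ−1)/(1+ψ₁(Kᵢ−1)) = 0.
Check two-phase: ΣzᵢKᵢ = 1.341 > 1 and Σzᵢ/Kᵢ = 1.690 > 1, so g(0) = 0.341 > 0 and g(1) = -0.690 < 0.
Iterate (Newton) starting at ψ₁ = 0.5:
  ψ₁ = 0.500: g = -0.0950, g' = -0.798 → ψ₁ = 0.381
  ψ₁ = 0.381: g = -0.0018, g' = -0.777 → ψ₁ = 0.379
Converged at ψ₁ = 0.379.
Drum-1 compositions:
  n-hexane: x = 0.227, y = 0.571
  cyclohexane: x = 0.086, y = 0.176
  n-octane: x = 0.114, y = 0.069
  o-xylene: x = 0.574, y = 0.184
Drum-2 feed = drum-1 liquid: z₂ = (0.2266, 0.0859, 0.1138, 0.5738).
Drum 2:
Material balance + equilibrium reduce to Σ zᵢ(Kᵢ−1)/(1+ψ₂(Kᵢ−1)) = 0.
g(0) = ΣzᵢKᵢ − 1 = 0.870 and g(1) = 1 − Σzᵢ/Kᵢ = -0.127, so a root lies in (0, 1).
Newton iteration, ψ₂⁰ = 0.5:
  ψ₂ = 0.500: g = 0.1230, g' = -0.646 → ψ₂ = 0.691
  ψ₂ = 0.691: g = 0.0157, g' = -0.502 → ψ₂ = 0.722
Converged at ψ₂ = 0.722.
  n-hexane: x = 0.062, y = 0.290
  cyclohexane: x = 0.028, y = 0.108
  n-octane: x = 0.103, y = 0.118
  o-xylene: x = 0.807, y = 0.484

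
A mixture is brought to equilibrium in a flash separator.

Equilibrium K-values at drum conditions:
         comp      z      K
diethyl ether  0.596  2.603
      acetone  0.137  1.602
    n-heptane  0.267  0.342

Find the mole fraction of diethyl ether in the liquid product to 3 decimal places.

Newton–Raphson from ψ = 0.48:
  ψ = 0.480: g = 0.3471, g' = -0.766 → ψ = 0.933
  ψ = 0.933: g = -0.0196, g' = -1.042 → ψ = 0.914
Converged at ψ = 0.914.
Compositions from xᵢ = zᵢ/(1+ψ(Kᵢ−1)), yᵢ = Kᵢxᵢ:
  diethyl ether: x = 0.242, y = 0.629
  acetone: x = 0.088, y = 0.142
  n-heptane: x = 0.670, y = 0.229

x_diethyl ether = 0.242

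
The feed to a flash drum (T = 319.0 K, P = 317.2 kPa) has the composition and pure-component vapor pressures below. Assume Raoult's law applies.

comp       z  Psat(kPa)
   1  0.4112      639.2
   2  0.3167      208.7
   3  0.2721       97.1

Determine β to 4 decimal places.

β = 0.2225

Raoult's law: Kᵢ = Pᵢˢᵃᵗ/P = Pᵢˢᵃᵗ/317.2.
  K_1 = 639.2/317.2 = 2.015132, K_2 = 208.7/317.2 = 0.657945, K_3 = 97.1/317.2 = 0.306116
Material balance + equilibrium reduce to Σ zᵢ(Kᵢ−1)/(1+β(Kᵢ−1)) = 0.
g(0) = ΣzᵢKᵢ − 1 = 0.1203 and g(1) = 1 − Σzᵢ/Kᵢ = -0.5743, so a root lies in (0, 1).
Newton iteration, β⁰ = 0.5:
  β = 0.5000: g = -0.14290, g' = -0.5475 → β = 0.2390
  β = 0.2390: g = -0.00840, g' = -0.5066 → β = 0.2224
  β = 0.2224: g = 0.00002, g' = -0.5086 → β = 0.2225
Converged at β = 0.2225.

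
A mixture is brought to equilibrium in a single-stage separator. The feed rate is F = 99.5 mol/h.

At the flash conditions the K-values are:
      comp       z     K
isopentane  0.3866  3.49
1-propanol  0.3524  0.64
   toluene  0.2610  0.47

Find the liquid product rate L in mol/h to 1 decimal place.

L = 36.3 mol/h

Iterate (Newton) starting at β = 0.34:
  β = 0.3400: g = 0.20801, g' = -0.8713 → β = 0.5787
  β = 0.5787: g = 0.03457, g' = -0.6277 → β = 0.6338
  β = 0.6338: g = 0.00071, g' = -0.6035 → β = 0.6350
Converged at β = 0.6350.
Then V = β·F = 0.6350·99.5 = 63.2 mol/h and L = F − V = 36.3 mol/h.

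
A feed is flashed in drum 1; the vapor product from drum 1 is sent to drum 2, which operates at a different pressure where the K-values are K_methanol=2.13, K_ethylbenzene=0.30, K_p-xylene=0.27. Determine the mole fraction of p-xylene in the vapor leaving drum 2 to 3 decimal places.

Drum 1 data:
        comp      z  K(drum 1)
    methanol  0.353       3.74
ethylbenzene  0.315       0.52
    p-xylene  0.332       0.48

Drum 1:
Material balance + equilibrium reduce to Σ zᵢ(Kᵢ−1)/(1+ψ₁(Kᵢ−1)) = 0.
Check two-phase: ΣzᵢKᵢ = 1.643 > 1 and Σzᵢ/Kᵢ = 1.392 > 1, so g(0) = 0.643 > 0 and g(1) = -0.392 < 0.
Iterate (Newton) starting at ψ₁ = 0.61:
  ψ₁ = 0.610: g = -0.1046, g' = -0.709 → ψ₁ = 0.463
  ψ₁ = 0.463: g = 0.0049, g' = -0.791 → ψ₁ = 0.469
Converged at ψ₁ = 0.469.
Drum-1 compositions:
  methanol: x = 0.155, y = 0.578
  ethylbenzene: x = 0.406, y = 0.211
  p-xylene: x = 0.439, y = 0.211
Drum-2 feed = drum-1 vapor: z₂ = (0.5779, 0.2114, 0.2107).
Drum 2:
Material balance + equilibrium reduce to Σ zᵢ(Kᵢ−1)/(1+ψ₂(Kᵢ−1)) = 0.
g(0) = ΣzᵢKᵢ − 1 = 0.351 and g(1) = 1 − Σzᵢ/Kᵢ = -0.756, so a root lies in (0, 1).
Newton–Raphson from ψ₂ = 0.5:
  ψ₂ = 0.500: g = -0.0526, g' = -0.825 → ψ₂ = 0.436
  ψ₂ = 0.436: g = -0.0013, g' = -0.787 → ψ₂ = 0.435
Converged at ψ₂ = 0.435.
  methanol: x = 0.388, y = 0.826
  ethylbenzene: x = 0.304, y = 0.091
  p-xylene: x = 0.309, y = 0.083

y_p-xylene (drum 2) = 0.083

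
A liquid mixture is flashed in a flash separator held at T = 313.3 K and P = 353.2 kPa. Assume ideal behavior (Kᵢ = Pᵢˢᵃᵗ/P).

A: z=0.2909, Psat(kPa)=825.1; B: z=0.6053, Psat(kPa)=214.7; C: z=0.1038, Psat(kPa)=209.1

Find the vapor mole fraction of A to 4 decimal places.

y_A = 0.5325

Raoult's law: Kᵢ = Pᵢˢᵃᵗ/P = Pᵢˢᵃᵗ/353.2.
  K_A = 825.1/353.2 = 2.336070, K_B = 214.7/353.2 = 0.607871, K_C = 209.1/353.2 = 0.592016
Rachford–Rice: g(V/F) = Σ zᵢ(Kᵢ−1)/(1+V/F(Kᵢ−1)) = 0.
Check two-phase: ΣzᵢKᵢ = 1.1090 > 1 and Σzᵢ/Kᵢ = 1.2956 > 1, so g(0) = 0.1090 > 0 and g(1) = -0.2956 < 0.
Iterate (Newton) starting at V/F = 0.5:
  V/F = 0.5000: g = -0.11544, g' = -0.3579 → V/F = 0.1775
  V/F = 0.1775: g = 0.01341, g' = -0.4669 → V/F = 0.2062
  V/F = 0.2062: g = 0.00025, g' = -0.4500 → V/F = 0.2067
Converged at V/F = 0.2067.
Compositions from xᵢ = zᵢ/(1+V/F(Kᵢ−1)), yᵢ = Kᵢxᵢ:
  A: x = 0.2279, y = 0.5325
  B: x = 0.6587, y = 0.4004
  C: x = 0.1134, y = 0.0671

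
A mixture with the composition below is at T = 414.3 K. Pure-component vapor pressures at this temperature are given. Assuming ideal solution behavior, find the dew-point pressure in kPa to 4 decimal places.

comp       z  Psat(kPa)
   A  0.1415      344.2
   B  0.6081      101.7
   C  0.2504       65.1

Pdew = 97.6864 kPa

At the dew point ψ → 1, so Σzᵢ/Kᵢ = 1 with Kᵢ = Pᵢˢᵃᵗ/P ⇒ 1/P = Σzᵢ/Pᵢˢᵃᵗ.
1/P = 0.1415/344.2 + 0.6081/101.7 + 0.2504/65.1 = 0.0102368 ⇒ P = 97.6864 kPa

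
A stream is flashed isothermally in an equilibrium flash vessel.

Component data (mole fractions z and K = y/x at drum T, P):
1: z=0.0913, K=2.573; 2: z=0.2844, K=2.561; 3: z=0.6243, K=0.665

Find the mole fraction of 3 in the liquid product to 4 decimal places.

Rachford–Rice: g(V/F) = Σ zᵢ(Kᵢ−1)/(1+V/F(Kᵢ−1)) = 0.
Check two-phase: ΣzᵢKᵢ = 1.3784 > 1 and Σzᵢ/Kᵢ = 1.0853 > 1, so g(0) = 0.3784 > 0 and g(1) = -0.0853 < 0.
Newton iteration, V/F⁰ = 0.39:
  V/F = 0.3900: g = 0.12439, g' = -0.4472 → V/F = 0.6681
  V/F = 0.6681: g = 0.01788, g' = -0.3360 → V/F = 0.7213
  V/F = 0.7213: g = 0.00031, g' = -0.3247 → V/F = 0.7223
Converged at V/F = 0.7223.
Compositions from xᵢ = zᵢ/(1+V/F(Kᵢ−1)), yᵢ = Kᵢxᵢ:
  1: x = 0.0427, y = 0.1100
  2: x = 0.1337, y = 0.3423
  3: x = 0.8236, y = 0.5477

x_3 = 0.8236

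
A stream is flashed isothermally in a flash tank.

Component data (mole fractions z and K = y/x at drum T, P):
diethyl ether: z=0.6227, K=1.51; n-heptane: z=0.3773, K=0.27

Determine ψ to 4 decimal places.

ψ = 0.1132

Rachford–Rice: g(ψ) = Σ zᵢ(Kᵢ−1)/(1+ψ(Kᵢ−1)) = 0.
Feasibility: ΣzᵢKᵢ = 1.0421, Σzᵢ/Kᵢ = 1.8098 — both > 1, two phases present.
Binary case is linear: z₁(K₁−1)(1+ψ(K₂−1)) + z₂(K₂−1)(1+ψ(K₁−1)) = 0
⇒ ψ = [z₁(K₁−1)+z₂(K₂−1)] / [−(K₁−1)(K₂−1)] = 0.04215/0.37230 = 0.1132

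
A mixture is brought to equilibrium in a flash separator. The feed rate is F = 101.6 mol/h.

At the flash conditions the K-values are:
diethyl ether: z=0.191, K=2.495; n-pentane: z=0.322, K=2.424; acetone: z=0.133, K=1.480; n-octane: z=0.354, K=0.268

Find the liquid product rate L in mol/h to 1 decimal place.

L = 42.3 mol/h

Rachford–Rice: g(β) = Σ zᵢ(Kᵢ−1)/(1+β(Kᵢ−1)) = 0.
Feasibility: ΣzᵢKᵢ = 1.549, Σzᵢ/Kᵢ = 1.620 — both > 1, two phases present.
Newton iteration, β⁰ = 0.5:
  β = 0.500: g = 0.0740, g' = -0.854 → β = 0.587
  β = 0.587: g = -0.0024, g' = -0.916 → β = 0.584
Converged at β = 0.584.
Then V = β·F = 0.5840·101.6 = 59.3 mol/h and L = F − V = 42.3 mol/h.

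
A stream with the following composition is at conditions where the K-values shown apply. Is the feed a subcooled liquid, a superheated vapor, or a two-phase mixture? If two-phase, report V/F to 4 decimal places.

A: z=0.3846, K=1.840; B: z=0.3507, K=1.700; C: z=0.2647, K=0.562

superheated vapor

ΣzᵢKᵢ = 1.4526; Σzᵢ/Kᵢ = 0.8863.
Since Σzᵢ/Kᵢ < 1 the mixture is above its dew point — single vapor phase.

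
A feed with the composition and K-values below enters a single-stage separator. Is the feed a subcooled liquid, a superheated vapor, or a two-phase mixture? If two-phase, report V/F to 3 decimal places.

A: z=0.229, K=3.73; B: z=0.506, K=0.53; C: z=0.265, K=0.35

ΣzᵢKᵢ = 1.215; Σzᵢ/Kᵢ = 1.773.
Both exceed 1, so a two-phase solution exists.
Newton–Raphson from ψ = 0.5:
  ψ = 0.500: g = -0.3017, g' = -0.742 → ψ = 0.093
  ψ = 0.093: g = 0.0662, g' = -1.333 → ψ = 0.143
  ψ = 0.143: g = 0.0049, g' = -1.148 → ψ = 0.147
Converged at ψ = 0.147.

two-phase, V/F = 0.147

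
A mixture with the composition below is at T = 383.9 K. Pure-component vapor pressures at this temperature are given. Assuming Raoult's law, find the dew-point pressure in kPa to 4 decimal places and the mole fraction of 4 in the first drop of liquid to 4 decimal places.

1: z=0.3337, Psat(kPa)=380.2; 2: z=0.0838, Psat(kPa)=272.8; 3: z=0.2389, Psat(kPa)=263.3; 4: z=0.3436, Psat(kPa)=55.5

Pdew = 120.7263 kPa, x_4 = 0.7474

At the dew point ψ → 1, so Σzᵢ/Kᵢ = 1 with Kᵢ = Pᵢˢᵃᵗ/P ⇒ 1/P = Σzᵢ/Pᵢˢᵃᵗ.
1/P = 0.3337/380.2 + 0.0838/272.8 + 0.2389/263.3 + 0.3436/55.5 = 0.0082832 ⇒ P = 120.7263 kPa
xᵢ = zᵢP/Pᵢˢᵃᵗ ⇒ x_4 = 0.3436·120.7263/55.5 = 0.7474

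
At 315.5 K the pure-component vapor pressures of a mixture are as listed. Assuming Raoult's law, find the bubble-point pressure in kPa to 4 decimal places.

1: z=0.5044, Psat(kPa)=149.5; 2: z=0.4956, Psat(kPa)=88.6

Pbub = 119.3180 kPa

At the bubble point ψ → 0, so ΣzᵢKᵢ = 1 with Kᵢ = Pᵢˢᵃᵗ/P ⇒ P = ΣzᵢPᵢˢᵃᵗ.
P = 0.5044·149.5 + 0.4956·88.6 = 119.3180 kPa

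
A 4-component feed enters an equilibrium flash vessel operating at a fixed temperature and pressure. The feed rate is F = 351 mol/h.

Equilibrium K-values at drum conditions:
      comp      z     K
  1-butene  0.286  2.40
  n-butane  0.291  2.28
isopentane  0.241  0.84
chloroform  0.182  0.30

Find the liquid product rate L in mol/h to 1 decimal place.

Rachford–Rice: g(ψ) = Σ zᵢ(Kᵢ−1)/(1+ψ(Kᵢ−1)) = 0.
g(0) = ΣzᵢKᵢ − 1 = 0.607 and g(1) = 1 − Σzᵢ/Kᵢ = -0.140, so a root lies in (0, 1).
Newton iteration, ψ⁰ = 0.5:
  ψ = 0.500: g = 0.2247, g' = -0.590 → ψ = 0.881
  ψ = 0.881: g = -0.0231, g' = -0.833 → ψ = 0.853
Converged at ψ = 0.853.
Then V = ψ·F = 0.8526·351 = 299.3 mol/h and L = F − V = 51.7 mol/h.

L = 51.7 mol/h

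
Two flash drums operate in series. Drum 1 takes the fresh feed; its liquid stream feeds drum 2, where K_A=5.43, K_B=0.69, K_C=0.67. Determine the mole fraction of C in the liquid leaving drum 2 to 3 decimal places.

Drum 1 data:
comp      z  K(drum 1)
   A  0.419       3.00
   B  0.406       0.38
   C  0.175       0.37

x_C (drum 2) = 0.285

Drum 1:
Rachford–Rice: g(ψ₁) = Σ zᵢ(Kᵢ−1)/(1+ψ₁(Kᵢ−1)) = 0.
Check two-phase: ΣzᵢKᵢ = 1.476 > 1 and Σzᵢ/Kᵢ = 1.681 > 1, so g(0) = 0.476 > 0 and g(1) = -0.681 < 0.
Newton–Raphson from ψ₁ = 0.5:
  ψ₁ = 0.500: g = -0.1068, g' = -0.895 → ψ₁ = 0.381
  ψ₁ = 0.381: g = 0.0012, g' = -0.928 → ψ₁ = 0.382
Converged at ψ₁ = 0.382.
Drum-1 compositions:
  A: x = 0.238, y = 0.713
  B: x = 0.532, y = 0.202
  C: x = 0.230, y = 0.085
Drum-2 feed = drum-1 liquid: z₂ = (0.2375, 0.5320, 0.2305).
Drum 2:
Let ψ₂ = V/F and solve Σ zᵢ(Kᵢ−1)/(1+ψ₂(Kᵢ−1)) = 0.
Feasibility: ΣzᵢKᵢ = 1.811, Σzᵢ/Kᵢ = 1.159 — both > 1, two phases present.
Newton iteration, ψ₂⁰ = 0.5:
  ψ₂ = 0.500: g = 0.0410, g' = -0.559 → ψ₂ = 0.573
  ψ₂ = 0.573: g = 0.0028, g' = -0.486 → ψ₂ = 0.579
Converged at ψ₂ = 0.579.
  A: x = 0.067, y = 0.362
  B: x = 0.648, y = 0.447
  C: x = 0.285, y = 0.191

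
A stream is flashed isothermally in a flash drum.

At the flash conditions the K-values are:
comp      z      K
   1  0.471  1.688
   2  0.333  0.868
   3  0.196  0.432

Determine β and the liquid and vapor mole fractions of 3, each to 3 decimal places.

Material balance + equilibrium reduce to Σ zᵢ(Kᵢ−1)/(1+β(Kᵢ−1)) = 0.
Check two-phase: ΣzᵢKᵢ = 1.169 > 1 and Σzᵢ/Kᵢ = 1.116 > 1, so g(0) = 0.169 > 0 and g(1) = -0.116 < 0.
Newton–Raphson from β = 0.5:
  β = 0.500: g = 0.0386, g' = -0.253 → β = 0.652
  β = 0.652: g = -0.0012, g' = -0.273 → β = 0.648
Converged at β = 0.648.
Compositions from xᵢ = zᵢ/(1+β(Kᵢ−1)), yᵢ = Kᵢxᵢ:
  1: x = 0.326, y = 0.550
  2: x = 0.364, y = 0.316
  3: x = 0.310, y = 0.134

β = 0.648, x_3 = 0.310, y_3 = 0.134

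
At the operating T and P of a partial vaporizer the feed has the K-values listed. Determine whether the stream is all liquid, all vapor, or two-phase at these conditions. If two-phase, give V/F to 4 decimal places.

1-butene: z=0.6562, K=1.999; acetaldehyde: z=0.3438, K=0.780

ΣzᵢKᵢ = 1.5799; Σzᵢ/Kᵢ = 0.7690.
Since Σzᵢ/Kᵢ < 1 the mixture is above its dew point — single vapor phase.

all vapor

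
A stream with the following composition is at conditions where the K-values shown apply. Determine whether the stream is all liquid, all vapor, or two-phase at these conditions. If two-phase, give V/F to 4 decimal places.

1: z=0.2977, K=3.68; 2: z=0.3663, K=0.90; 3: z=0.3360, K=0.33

two-phase, V/F = 0.4514

ΣzᵢKᵢ = 1.5361; Σzᵢ/Kᵢ = 1.5061.
Both exceed 1, so a two-phase solution exists.
Newton–Raphson from ψ = 0.32:
  ψ = 0.3200: g = 0.10510, g' = -0.8679 → ψ = 0.4411
  ψ = 0.4411: g = 0.00774, g' = -0.7570 → ψ = 0.4513
  ψ = 0.4513: g = 0.00003, g' = -0.7519 → ψ = 0.4514
Converged at ψ = 0.4514.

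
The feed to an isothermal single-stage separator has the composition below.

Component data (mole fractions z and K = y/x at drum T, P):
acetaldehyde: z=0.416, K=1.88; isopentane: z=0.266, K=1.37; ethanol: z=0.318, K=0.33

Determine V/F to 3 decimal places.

Newton–Raphson from V/F = 0.64:
  V/F = 0.640: g = -0.0592, g' = -0.593 → V/F = 0.540
  V/F = 0.540: g = -0.0037, g' = -0.524 → V/F = 0.533
Converged at V/F = 0.533.

V/F = 0.533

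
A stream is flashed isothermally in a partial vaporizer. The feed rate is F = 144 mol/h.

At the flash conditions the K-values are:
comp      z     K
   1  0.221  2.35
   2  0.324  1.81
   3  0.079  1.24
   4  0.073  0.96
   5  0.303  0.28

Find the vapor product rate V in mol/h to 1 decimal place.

Newton iteration, β⁰ = 0.5:
  β = 0.500: g = 0.0380, g' = -0.638 → β = 0.559
  β = 0.559: g = -0.0010, g' = -0.676 → β = 0.558
Converged at β = 0.558.
Then V = β·F = 0.5580·144 = 80.3 mol/h and L = F − V = 63.7 mol/h.

V = 80.3 mol/h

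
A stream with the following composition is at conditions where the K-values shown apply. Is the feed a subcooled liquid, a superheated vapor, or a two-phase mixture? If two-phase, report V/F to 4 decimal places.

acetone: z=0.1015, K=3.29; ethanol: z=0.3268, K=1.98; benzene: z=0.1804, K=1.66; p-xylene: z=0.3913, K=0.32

ΣzᵢKᵢ = 1.4057; Σzᵢ/Kᵢ = 1.5274.
Both exceed 1, so a two-phase solution exists.
Rachford–Rice: g(ψ) = Σ zᵢ(Kᵢ−1)/(1+ψ(Kᵢ−1)) = 0.
Iterate (Newton) starting at ψ = 0.5:
  ψ = 0.5000: g = 0.00967, g' = -0.7169 → ψ = 0.5135
  ψ = 0.5135: g = -0.00004, g' = -0.7223 → ψ = 0.5134
Converged at ψ = 0.5134.

two-phase, V/F = 0.5134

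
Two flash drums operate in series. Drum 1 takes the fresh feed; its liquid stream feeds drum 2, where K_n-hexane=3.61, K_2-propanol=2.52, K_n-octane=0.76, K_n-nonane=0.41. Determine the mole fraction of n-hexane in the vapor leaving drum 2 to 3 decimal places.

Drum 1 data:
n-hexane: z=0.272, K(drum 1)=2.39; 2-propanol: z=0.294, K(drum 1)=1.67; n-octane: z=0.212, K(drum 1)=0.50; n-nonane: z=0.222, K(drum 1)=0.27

Drum 1:
Let ψ₁ = V/F and solve Σ zᵢ(Kᵢ−1)/(1+ψ₁(Kᵢ−1)) = 0.
Check two-phase: ΣzᵢKᵢ = 1.307 > 1 and Σzᵢ/Kᵢ = 1.536 > 1, so g(0) = 0.307 > 0 and g(1) = -0.536 < 0.
Iterate (Newton) starting at ψ₁ = 0.5:
  ψ₁ = 0.500: g = -0.0259, g' = -0.645 → ψ₁ = 0.460
  ψ₁ = 0.460: g = -0.0003, g' = -0.630 → ψ₁ = 0.459
Converged at ψ₁ = 0.459.
Drum-1 compositions:
  n-hexane: x = 0.166, y = 0.397
  2-propanol: x = 0.225, y = 0.375
  n-octane: x = 0.275, y = 0.138
  n-nonane: x = 0.334, y = 0.090
Drum-2 feed = drum-1 liquid: z₂ = (0.1660, 0.2248, 0.2752, 0.3340).
Drum 2:
Let ψ₂ = V/F and solve Σ zᵢ(Kᵢ−1)/(1+ψ₂(Kᵢ−1)) = 0.
g(0) = ΣzᵢKᵢ − 1 = 0.512 and g(1) = 1 − Σzᵢ/Kᵢ = -0.312, so a root lies in (0, 1).
Newton–Raphson from ψ₂ = 0.48:
  ψ₂ = 0.480: g = 0.0404, g' = -0.643 → ψ₂ = 0.543
  ψ₂ = 0.543: g = 0.0007, g' = -0.622 → ψ₂ = 0.544
Converged at ψ₂ = 0.544.
  n-hexane: x = 0.069, y = 0.248
  2-propanol: x = 0.123, y = 0.310
  n-octane: x = 0.317, y = 0.241
  n-nonane: x = 0.492, y = 0.202

y_n-hexane (drum 2) = 0.248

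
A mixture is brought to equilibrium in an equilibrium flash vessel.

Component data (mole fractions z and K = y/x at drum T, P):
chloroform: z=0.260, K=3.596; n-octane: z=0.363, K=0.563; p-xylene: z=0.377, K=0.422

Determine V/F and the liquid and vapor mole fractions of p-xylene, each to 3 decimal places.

V/F = 0.225, x_p-xylene = 0.433, y_p-xylene = 0.183

Material balance + equilibrium reduce to Σ zᵢ(Kᵢ−1)/(1+V/F(Kᵢ−1)) = 0.
g(0) = ΣzᵢKᵢ − 1 = 0.298 and g(1) = 1 − Σzᵢ/Kᵢ = -0.610, so a root lies in (0, 1).
Newton iteration, V/F⁰ = 0.39:
  V/F = 0.390: g = -0.1371, g' = -0.743 → V/F = 0.205
  V/F = 0.205: g = 0.0186, g' = -0.991 → V/F = 0.224
  V/F = 0.224: g = 0.0004, g' = -0.951 → V/F = 0.225
Converged at V/F = 0.225.
Compositions from xᵢ = zᵢ/(1+V/F(Kᵢ−1)), yᵢ = Kᵢxᵢ:
  chloroform: x = 0.164, y = 0.591
  n-octane: x = 0.403, y = 0.227
  p-xylene: x = 0.433, y = 0.183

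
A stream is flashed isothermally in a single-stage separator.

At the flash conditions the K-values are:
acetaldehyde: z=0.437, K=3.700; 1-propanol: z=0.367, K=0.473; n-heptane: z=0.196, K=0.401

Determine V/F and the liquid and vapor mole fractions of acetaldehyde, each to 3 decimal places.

V/F = 0.582, x_acetaldehyde = 0.170, y_acetaldehyde = 0.629

Material balance + equilibrium reduce to Σ zᵢ(Kᵢ−1)/(1+V/F(Kᵢ−1)) = 0.
g(0) = ΣzᵢKᵢ − 1 = 0.869 and g(1) = 1 − Σzᵢ/Kᵢ = -0.383, so a root lies in (0, 1).
Iterate (Newton) starting at V/F = 0.5:
  V/F = 0.500: g = 0.0719, g' = -0.908 → V/F = 0.579
  V/F = 0.579: g = 0.0021, g' = -0.861 → V/F = 0.582
Converged at V/F = 0.582.
Compositions from xᵢ = zᵢ/(1+V/F(Kᵢ−1)), yᵢ = Kᵢxᵢ:
  acetaldehyde: x = 0.170, y = 0.629
  1-propanol: x = 0.529, y = 0.250
  n-heptane: x = 0.301, y = 0.121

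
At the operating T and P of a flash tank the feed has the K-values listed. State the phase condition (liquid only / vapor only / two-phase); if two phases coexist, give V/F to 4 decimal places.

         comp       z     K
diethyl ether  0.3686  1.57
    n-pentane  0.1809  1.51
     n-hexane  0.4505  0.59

two-phase, V/F = 0.5210

ΣzᵢKᵢ = 1.1177; Σzᵢ/Kᵢ = 1.1181.
Both exceed 1, so a two-phase solution exists.
Newton iteration, ψ⁰ = 0.34:
  ψ = 0.3400: g = 0.04000, g' = -0.2205 → ψ = 0.5214
  ψ = 0.5214: g = -0.00009, g' = -0.2230 → ψ = 0.5210
Converged at ψ = 0.5210.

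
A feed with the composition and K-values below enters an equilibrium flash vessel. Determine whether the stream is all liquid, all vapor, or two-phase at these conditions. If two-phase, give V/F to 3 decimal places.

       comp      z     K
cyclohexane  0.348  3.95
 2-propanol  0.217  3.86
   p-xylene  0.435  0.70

ΣzᵢKᵢ = 2.517; Σzᵢ/Kᵢ = 0.766.
Since Σzᵢ/Kᵢ < 1 the mixture is above its dew point — single vapor phase.

all vapor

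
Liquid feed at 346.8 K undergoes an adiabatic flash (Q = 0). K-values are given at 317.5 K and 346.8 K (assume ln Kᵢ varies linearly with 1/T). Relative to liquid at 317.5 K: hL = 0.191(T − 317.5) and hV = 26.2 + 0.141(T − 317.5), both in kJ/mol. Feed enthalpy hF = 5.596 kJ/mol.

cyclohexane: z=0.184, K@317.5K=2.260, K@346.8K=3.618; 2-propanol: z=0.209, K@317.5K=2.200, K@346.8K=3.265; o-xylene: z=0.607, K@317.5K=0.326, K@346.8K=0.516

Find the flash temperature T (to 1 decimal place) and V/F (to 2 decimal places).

T = 322.5 K, V/F = 0.18

Adiabatic flash: solve Rachford–Rice at each trial T, then check hF = ψ·hV(T) + (1−ψ)·hL(T).
  T = 317.5 K: K = (2.260, 2.200, 0.326), RR gives ψ = 0.089, H_out = 2.326 kJ/mol
  T = 346.8 K: K = (3.618, 3.265, 0.516), RR gives ψ = 0.561, H_out = 19.484 kJ/mol
  T = 332.1 K: K = (2.887, 2.702, 0.414), RR gives ψ = 0.331, H_out = 11.217 kJ/mol
  T = 324.8 K: K = (2.561, 2.444, 0.368), RR gives ψ = 0.217, H_out = 7.001 kJ/mol
  T = 321.1 K: K = (2.406, 2.318, 0.346), RR gives ψ = 0.155, H_out = 4.713 kJ/mol
  T = 323.0 K: K = (2.485, 2.382, 0.358), RR gives ψ = 0.187, H_out = 5.905 kJ/mol
Linear interpolation between T = 321.1 (H_out = 4.713) and T = 323.0 (H_out = 5.905) on hF = 5.596 gives T ≈ 322.5 K, at which ψ = 0.18.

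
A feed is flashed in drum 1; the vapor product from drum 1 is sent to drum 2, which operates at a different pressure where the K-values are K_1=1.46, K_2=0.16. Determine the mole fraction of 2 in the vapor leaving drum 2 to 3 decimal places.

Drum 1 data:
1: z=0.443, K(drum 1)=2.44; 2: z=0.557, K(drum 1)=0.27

Drum 1:
Material balance + equilibrium reduce to Σ zᵢ(Kᵢ−1)/(1+ψ₁(Kᵢ−1)) = 0.
g(0) = ΣzᵢKᵢ − 1 = 0.231 and g(1) = 1 − Σzᵢ/Kᵢ = -1.245, so a root lies in (0, 1).
Binary case is linear: z₁(K₁−1)(1+ψ₁(K₂−1)) + z₂(K₂−1)(1+ψ₁(K₁−1)) = 0
⇒ ψ₁ = [z₁(K₁−1)+z₂(K₂−1)] / [−(K₁−1)(K₂−1)] = 0.2313/1.0512 = 0.220
Drum-1 compositions:
  1: x = 0.336, y = 0.821
  2: x = 0.664, y = 0.179
Drum-2 feed = drum-1 vapor: z₂ = (0.8208, 0.1792).
Drum 2:
Newton–Raphson from ψ₂ = 0.49:
  ψ₂ = 0.490: g = 0.0523, g' = -0.481 → ψ₂ = 0.599
  ψ₂ = 0.599: g = -0.0068, g' = -0.619 → ψ₂ = 0.588
Converged at ψ₂ = 0.588.
  1: x = 0.646, y = 0.943
  2: x = 0.354, y = 0.057

y_2 (drum 2) = 0.057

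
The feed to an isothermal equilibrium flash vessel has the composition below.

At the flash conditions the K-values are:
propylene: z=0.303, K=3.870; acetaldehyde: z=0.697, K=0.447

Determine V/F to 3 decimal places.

V/F = 0.305

Material balance + equilibrium reduce to Σ zᵢ(Kᵢ−1)/(1+V/F(Kᵢ−1)) = 0.
Feasibility: ΣzᵢKᵢ = 1.484, Σzᵢ/Kᵢ = 1.638 — both > 1, two phases present.
Iterate (Newton) starting at V/F = 0.5:
  V/F = 0.500: g = -0.1756, g' = -0.828 → V/F = 0.288
  V/F = 0.288: g = 0.0177, g' = -1.050 → V/F = 0.305
Converged at V/F = 0.305.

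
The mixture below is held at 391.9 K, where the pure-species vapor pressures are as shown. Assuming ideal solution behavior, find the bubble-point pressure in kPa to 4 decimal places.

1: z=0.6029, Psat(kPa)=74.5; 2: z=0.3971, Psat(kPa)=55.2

Pbub = 66.8360 kPa

At the bubble point ψ → 0, so ΣzᵢKᵢ = 1 with Kᵢ = Pᵢˢᵃᵗ/P ⇒ P = ΣzᵢPᵢˢᵃᵗ.
P = 0.6029·74.5 + 0.3971·55.2 = 66.8360 kPa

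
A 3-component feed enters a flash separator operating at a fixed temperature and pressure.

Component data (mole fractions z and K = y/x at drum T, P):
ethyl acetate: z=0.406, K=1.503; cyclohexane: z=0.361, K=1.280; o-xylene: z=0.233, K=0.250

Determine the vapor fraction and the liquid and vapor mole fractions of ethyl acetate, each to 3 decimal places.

ψ = 0.430, x_ethyl acetate = 0.334, y_ethyl acetate = 0.502

Material balance + equilibrium reduce to Σ zᵢ(Kᵢ−1)/(1+ψ(Kᵢ−1)) = 0.
g(0) = ΣzᵢKᵢ − 1 = 0.131 and g(1) = 1 − Σzᵢ/Kᵢ = -0.484, so a root lies in (0, 1).
Newton iteration, ψ⁰ = 0.61:
  ψ = 0.610: g = -0.0795, g' = -0.526 → ψ = 0.459
  ψ = 0.459: g = -0.0110, g' = -0.395 → ψ = 0.431
  ψ = 0.431: g = -0.0002, g' = -0.378 → ψ = 0.430
Converged at ψ = 0.430.
Compositions from xᵢ = zᵢ/(1+ψ(Kᵢ−1)), yᵢ = Kᵢxᵢ:
  ethyl acetate: x = 0.334, y = 0.502
  cyclohexane: x = 0.322, y = 0.412
  o-xylene: x = 0.344, y = 0.086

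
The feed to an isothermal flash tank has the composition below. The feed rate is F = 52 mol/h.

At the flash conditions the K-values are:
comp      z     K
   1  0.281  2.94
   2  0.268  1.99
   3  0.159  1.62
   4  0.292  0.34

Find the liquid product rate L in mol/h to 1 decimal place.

Material balance + equilibrium reduce to Σ zᵢ(Kᵢ−1)/(1+β(Kᵢ−1)) = 0.
g(0) = ΣzᵢKᵢ − 1 = 0.716 and g(1) = 1 − Σzᵢ/Kᵢ = -0.187, so a root lies in (0, 1).
Newton–Raphson from β = 0.37:
  β = 0.370: g = 0.3367, g' = -0.762 → β = 0.812
  β = 0.812: g = 0.0092, g' = -0.858 → β = 0.823
  β = 0.823: g = -0.0001, g' = -0.872 → β = 0.822
Converged at β = 0.822.
Then V = β·F = 0.8225·52 = 42.8 mol/h and L = F − V = 9.2 mol/h.

L = 9.2 mol/h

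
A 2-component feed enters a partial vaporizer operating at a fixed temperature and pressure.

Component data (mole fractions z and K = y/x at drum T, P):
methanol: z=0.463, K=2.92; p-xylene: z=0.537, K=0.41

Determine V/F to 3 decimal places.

V/F = 0.505

Material balance + equilibrium reduce to Σ zᵢ(Kᵢ−1)/(1+V/F(Kᵢ−1)) = 0.
Check two-phase: ΣzᵢKᵢ = 1.572 > 1 and Σzᵢ/Kᵢ = 1.468 > 1, so g(0) = 0.572 > 0 and g(1) = -0.468 < 0.
Newton iteration, V/F⁰ = 0.41:
  V/F = 0.410: g = 0.0795, g' = -0.860 → V/F = 0.502
  V/F = 0.502: g = 0.0021, g' = -0.820 → V/F = 0.505
Converged at V/F = 0.505.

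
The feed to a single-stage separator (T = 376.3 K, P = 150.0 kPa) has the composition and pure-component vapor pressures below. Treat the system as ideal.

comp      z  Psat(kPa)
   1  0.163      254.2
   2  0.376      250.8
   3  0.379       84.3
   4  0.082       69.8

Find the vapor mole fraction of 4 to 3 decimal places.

y_4 = 0.052

Raoult's law: Kᵢ = Pᵢˢᵃᵗ/P = Pᵢˢᵃᵗ/150.0.
  K_1 = 254.2/150.0 = 1.69467, K_2 = 250.8/150.0 = 1.67200, K_3 = 84.3/150.0 = 0.56200, K_4 = 69.8/150.0 = 0.46533
Newton iteration, ψ⁰ = 0.5:
  ψ = 0.500: g = 0.0008, g' = -0.301 → ψ = 0.503
Converged at ψ = 0.503.
Compositions from xᵢ = zᵢ/(1+ψ(Kᵢ−1)), yᵢ = Kᵢxᵢ:
  1: x = 0.121, y = 0.205
  2: x = 0.281, y = 0.470
  3: x = 0.486, y = 0.273
  4: x = 0.112, y = 0.052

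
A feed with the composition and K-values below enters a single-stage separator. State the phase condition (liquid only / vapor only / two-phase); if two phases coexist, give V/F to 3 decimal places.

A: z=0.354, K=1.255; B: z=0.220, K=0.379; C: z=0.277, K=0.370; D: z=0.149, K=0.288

ΣzᵢKᵢ = 0.673; Σzᵢ/Kᵢ = 2.129.
Since ΣzᵢKᵢ < 1 the mixture is below its bubble point — single liquid phase.

liquid only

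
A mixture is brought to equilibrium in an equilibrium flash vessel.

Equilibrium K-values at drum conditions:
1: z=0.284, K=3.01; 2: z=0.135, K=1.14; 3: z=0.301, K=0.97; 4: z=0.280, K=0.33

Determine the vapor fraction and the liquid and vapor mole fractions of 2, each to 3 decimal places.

ψ = 0.519, x_2 = 0.126, y_2 = 0.143

Rachford–Rice: g(ψ) = Σ zᵢ(Kᵢ−1)/(1+ψ(Kᵢ−1)) = 0.
Check two-phase: ΣzᵢKᵢ = 1.393 > 1 and Σzᵢ/Kᵢ = 1.372 > 1, so g(0) = 0.393 > 0 and g(1) = -0.372 < 0.
Newton iteration, ψ⁰ = 0.7:
  ψ = 0.700: g = -0.1081, g' = -0.646 → ψ = 0.533
  ψ = 0.533: g = -0.0076, g' = -0.574 → ψ = 0.519
Converged at ψ = 0.519.
Compositions from xᵢ = zᵢ/(1+ψ(Kᵢ−1)), yᵢ = Kᵢxᵢ:
  1: x = 0.139, y = 0.418
  2: x = 0.126, y = 0.143
  3: x = 0.306, y = 0.297
  4: x = 0.429, y = 0.142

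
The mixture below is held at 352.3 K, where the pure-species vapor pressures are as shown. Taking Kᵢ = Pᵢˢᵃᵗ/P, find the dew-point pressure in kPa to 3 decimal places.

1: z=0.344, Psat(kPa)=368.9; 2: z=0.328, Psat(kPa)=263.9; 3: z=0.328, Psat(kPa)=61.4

At the dew point ψ → 1, so Σzᵢ/Kᵢ = 1 with Kᵢ = Pᵢˢᵃᵗ/P ⇒ 1/P = Σzᵢ/Pᵢˢᵃᵗ.
1/P = 0.344/368.9 + 0.328/263.9 + 0.328/61.4 = 0.007517 ⇒ P = 133.024 kPa

Pdew = 133.024 kPa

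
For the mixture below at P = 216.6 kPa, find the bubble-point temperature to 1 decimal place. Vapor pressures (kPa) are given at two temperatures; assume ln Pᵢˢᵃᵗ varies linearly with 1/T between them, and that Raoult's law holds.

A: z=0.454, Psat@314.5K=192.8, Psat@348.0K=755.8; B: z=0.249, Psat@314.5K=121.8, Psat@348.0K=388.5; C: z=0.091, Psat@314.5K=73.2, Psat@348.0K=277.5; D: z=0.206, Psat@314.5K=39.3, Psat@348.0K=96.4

T = 326.4 K

Bubble-point temperature: ΣzᵢPᵢˢᵃᵗ(T) = P. Interpolate ln Pᵢˢᵃᵗ = aᵢ + bᵢ/T.
  T = 314.5 K: ΣzᵢPᵢˢᵃᵗ = 132.62 kPa
  T = 348.0 K: ΣzᵢPᵢˢᵃᵗ = 484.98 kPa
  T = 331.2 K: ΣzᵢPᵢˢᵃᵗ = 261.05 kPa
  T = 322.9 K: ΣzᵢPᵢˢᵃᵗ = 187.98 kPa
  T = 327.0 K: ΣzᵢPᵢˢᵃᵗ = 221.52 kPa
  T = 324.9 K: ΣzᵢPᵢˢᵃᵗ = 203.75 kPa
Interpolating between 324.9 K and 327.0 K gives T ≈ 326.4 K.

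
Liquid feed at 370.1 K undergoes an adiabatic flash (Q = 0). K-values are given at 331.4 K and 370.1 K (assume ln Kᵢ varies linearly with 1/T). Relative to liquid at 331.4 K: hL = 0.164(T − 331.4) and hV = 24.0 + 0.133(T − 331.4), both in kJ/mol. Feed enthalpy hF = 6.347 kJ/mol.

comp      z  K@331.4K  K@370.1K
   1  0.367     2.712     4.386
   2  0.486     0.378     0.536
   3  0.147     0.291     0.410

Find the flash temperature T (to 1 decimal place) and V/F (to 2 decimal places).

T = 335.0 K, V/F = 0.24

Adiabatic flash: solve Rachford–Rice at each trial T, then check hF = ψ·hV(T) + (1−ψ)·hL(T).
  T = 331.4 K: K = (2.712, 0.378, 0.291), RR gives ψ = 0.201, H_out = 4.835 kJ/mol
  T = 370.1 K: K = (4.386, 0.536, 0.410), RR gives ψ = 0.554, H_out = 18.971 kJ/mol
  T = 350.8 K: K = (3.497, 0.455, 0.349), RR gives ψ = 0.389, H_out = 12.291 kJ/mol
  T = 341.1 K: K = (3.091, 0.416, 0.319), RR gives ψ = 0.302, H_out = 8.737 kJ/mol
  T = 336.2 K: K = (2.896, 0.396, 0.305), RR gives ψ = 0.253, H_out = 6.824 kJ/mol
  T = 333.8 K: K = (2.803, 0.387, 0.298), RR gives ψ = 0.228, H_out = 5.846 kJ/mol
Linear interpolation between T = 333.8 (H_out = 5.846) and T = 336.2 (H_out = 6.824) on hF = 6.347 gives T ≈ 335.0 K, at which ψ = 0.24.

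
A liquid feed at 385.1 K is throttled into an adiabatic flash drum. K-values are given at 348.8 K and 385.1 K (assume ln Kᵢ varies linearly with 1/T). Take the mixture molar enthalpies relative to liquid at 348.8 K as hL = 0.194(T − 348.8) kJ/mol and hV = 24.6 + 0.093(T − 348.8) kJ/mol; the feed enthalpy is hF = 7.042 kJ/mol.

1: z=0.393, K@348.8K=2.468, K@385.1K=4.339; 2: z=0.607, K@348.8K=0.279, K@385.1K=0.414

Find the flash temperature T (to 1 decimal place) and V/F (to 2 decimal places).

T = 356.6 K, V/F = 0.23

Adiabatic flash: solve Rachford–Rice at each trial T, then check hF = ψ·hV(T) + (1−ψ)·hL(T).
  T = 348.8 K: K = (2.468, 0.279), RR gives ψ = 0.132, H_out = 3.237 kJ/mol
  T = 385.1 K: K = (4.339, 0.414), RR gives ψ = 0.489, H_out = 17.276 kJ/mol
  T = 367.0 K: K = (3.321, 0.343), RR gives ψ = 0.337, H_out = 11.201 kJ/mol
  T = 357.9 K: K = (2.874, 0.310), RR gives ψ = 0.246, H_out = 7.588 kJ/mol
  T = 353.4 K: K = (2.668, 0.295), RR gives ψ = 0.193, H_out = 5.556 kJ/mol
  T = 355.6 K: K = (2.767, 0.302), RR gives ψ = 0.220, H_out = 6.575 kJ/mol
  T = 356.8 K: K = (2.822, 0.306), RR gives ψ = 0.234, H_out = 7.110 kJ/mol
Linear interpolation between T = 355.6 (H_out = 6.575) and T = 356.8 (H_out = 7.110) on hF = 7.042 gives T ≈ 356.6 K, at which ψ = 0.23.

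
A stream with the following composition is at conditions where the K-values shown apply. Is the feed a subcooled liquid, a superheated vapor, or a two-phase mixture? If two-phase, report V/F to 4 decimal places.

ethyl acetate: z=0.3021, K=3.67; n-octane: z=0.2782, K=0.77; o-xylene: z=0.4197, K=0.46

two-phase, V/F = 0.4436

ΣzᵢKᵢ = 1.5160; Σzᵢ/Kᵢ = 1.3560.
Both exceed 1, so a two-phase solution exists.
Let ψ = V/F and solve Σ zᵢ(Kᵢ−1)/(1+ψ(Kᵢ−1)) = 0.
Newton iteration, ψ⁰ = 0.5:
  ψ = 0.5000: g = -0.03732, g' = -0.6434 → ψ = 0.4420
  ψ = 0.4420: g = 0.00106, g' = -0.6825 → ψ = 0.4436
Converged at ψ = 0.4436.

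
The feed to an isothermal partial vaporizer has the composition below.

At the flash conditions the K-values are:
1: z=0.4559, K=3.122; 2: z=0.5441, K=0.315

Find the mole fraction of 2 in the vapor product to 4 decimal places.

y_2 = 0.2381

Binary case is linear: z₁(K₁−1)(1+β(K₂−1)) + z₂(K₂−1)(1+β(K₁−1)) = 0
⇒ β = [z₁(K₁−1)+z₂(K₂−1)] / [−(K₁−1)(K₂−1)] = 0.59471/1.45357 = 0.4091
Compositions from xᵢ = zᵢ/(1+β(Kᵢ−1)), yᵢ = Kᵢxᵢ:
  1: x = 0.2440, y = 0.7619
  2: x = 0.7560, y = 0.2381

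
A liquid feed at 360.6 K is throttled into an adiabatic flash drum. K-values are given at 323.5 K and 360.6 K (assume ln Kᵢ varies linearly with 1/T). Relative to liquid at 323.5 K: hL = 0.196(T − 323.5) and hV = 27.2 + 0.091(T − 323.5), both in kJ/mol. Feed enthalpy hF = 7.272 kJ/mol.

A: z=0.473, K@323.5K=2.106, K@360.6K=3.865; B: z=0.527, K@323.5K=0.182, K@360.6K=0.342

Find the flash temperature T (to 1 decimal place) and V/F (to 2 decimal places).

T = 330.8 K, V/F = 0.22

Adiabatic flash: solve Rachford–Rice at each trial T, then check hF = ψ·hV(T) + (1−ψ)·hL(T).
  T = 323.5 K: K = (2.106, 0.182), RR gives ψ = 0.102, H_out = 2.768 kJ/mol
  T = 360.6 K: K = (3.865, 0.342), RR gives ψ = 0.535, H_out = 19.737 kJ/mol
  T = 342.1 K: K = (2.903, 0.254), RR gives ψ = 0.357, H_out = 12.661 kJ/mol
  T = 332.8 K: K = (2.484, 0.216), RR gives ψ = 0.248, H_out = 8.329 kJ/mol
  T = 328.1 K: K = (2.288, 0.198), RR gives ψ = 0.181, H_out = 5.731 kJ/mol
  T = 330.5 K: K = (2.386, 0.207), RR gives ψ = 0.217, H_out = 7.102 kJ/mol
Linear interpolation between T = 330.5 (H_out = 7.102) and T = 332.8 (H_out = 8.329) on hF = 7.272 gives T ≈ 330.8 K, at which ψ = 0.22.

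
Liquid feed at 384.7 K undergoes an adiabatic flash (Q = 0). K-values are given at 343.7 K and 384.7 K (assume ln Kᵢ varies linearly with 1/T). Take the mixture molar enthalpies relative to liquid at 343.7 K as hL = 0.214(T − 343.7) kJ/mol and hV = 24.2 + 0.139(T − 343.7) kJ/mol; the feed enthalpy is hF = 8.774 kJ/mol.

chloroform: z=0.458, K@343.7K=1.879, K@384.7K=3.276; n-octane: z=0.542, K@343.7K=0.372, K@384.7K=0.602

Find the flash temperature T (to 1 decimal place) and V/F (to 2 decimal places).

Adiabatic flash: solve Rachford–Rice at each trial T, then check hF = ψ·hV(T) + (1−ψ)·hL(T).
  T = 343.7 K: K = (1.879, 0.372), RR gives ψ = 0.113, H_out = 2.727 kJ/mol
  T = 384.7 K: K = (3.276, 0.602), RR gives ψ = 0.913, H_out = 28.053 kJ/mol
  T = 364.2 K: K = (2.520, 0.480), RR gives ψ = 0.524, H_out = 16.255 kJ/mol
  T = 353.9 K: K = (2.184, 0.424), RR gives ψ = 0.337, H_out = 10.078 kJ/mol
  T = 348.8 K: K = (2.028, 0.397), RR gives ψ = 0.233, H_out = 6.635 kJ/mol
  T = 351.4 K: K = (2.107, 0.411), RR gives ψ = 0.287, H_out = 8.436 kJ/mol
  T = 352.6 K: K = (2.143, 0.417), RR gives ψ = 0.311, H_out = 9.234 kJ/mol
Linear interpolation between T = 351.4 (H_out = 8.436) and T = 352.6 (H_out = 9.234) on hF = 8.774 gives T ≈ 351.9 K, at which ψ = 0.30.

T = 351.9 K, V/F = 0.30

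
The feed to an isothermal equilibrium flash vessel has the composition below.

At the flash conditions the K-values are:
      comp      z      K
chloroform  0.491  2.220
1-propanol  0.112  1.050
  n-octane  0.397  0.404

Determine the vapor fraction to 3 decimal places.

Material balance + equilibrium reduce to Σ zᵢ(Kᵢ−1)/(1+ψ(Kᵢ−1)) = 0.
Check two-phase: ΣzᵢKᵢ = 1.368 > 1 and Σzᵢ/Kᵢ = 1.311 > 1, so g(0) = 0.368 > 0 and g(1) = -0.311 < 0.
Iterate (Newton) starting at ψ = 0.5:
  ψ = 0.500: g = 0.0405, g' = -0.568 → ψ = 0.571
Converged at ψ = 0.571.

ψ = 0.571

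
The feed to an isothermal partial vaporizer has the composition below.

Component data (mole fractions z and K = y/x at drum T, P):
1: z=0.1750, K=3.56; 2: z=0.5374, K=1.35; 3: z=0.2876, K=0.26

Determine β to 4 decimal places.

Rachford–Rice: g(β) = Σ zᵢ(Kᵢ−1)/(1+β(Kᵢ−1)) = 0.
g(0) = ΣzᵢKᵢ − 1 = 0.4233 and g(1) = 1 − Σzᵢ/Kᵢ = -0.5534, so a root lies in (0, 1).
Iterate (Newton) starting at β = 0.51:
  β = 0.5100: g = 0.01208, g' = -0.6694 → β = 0.5280
  β = 0.5280: g = -0.00008, g' = -0.6785 → β = 0.5279
Converged at β = 0.5279.

β = 0.5279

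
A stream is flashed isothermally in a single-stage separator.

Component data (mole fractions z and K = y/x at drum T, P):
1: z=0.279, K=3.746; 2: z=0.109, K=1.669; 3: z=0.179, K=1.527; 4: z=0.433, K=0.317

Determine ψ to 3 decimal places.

ψ = 0.503

Material balance + equilibrium reduce to Σ zᵢ(Kᵢ−1)/(1+ψ(Kᵢ−1)) = 0.
g(0) = ΣzᵢKᵢ − 1 = 0.638 and g(1) = 1 − Σzᵢ/Kᵢ = -0.623, so a root lies in (0, 1).
Iterate (Newton) starting at ψ = 0.5:
  ψ = 0.500: g = 0.0030, g' = -0.898 → ψ = 0.503
Converged at ψ = 0.503.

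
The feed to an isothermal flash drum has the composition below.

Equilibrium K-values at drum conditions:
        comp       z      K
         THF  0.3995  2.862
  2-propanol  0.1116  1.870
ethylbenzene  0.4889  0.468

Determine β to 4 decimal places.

Rachford–Rice: g(β) = Σ zᵢ(Kᵢ−1)/(1+β(Kᵢ−1)) = 0.
Feasibility: ΣzᵢKᵢ = 1.5809, Σzᵢ/Kᵢ = 1.2439 — both > 1, two phases present.
Iterate (Newton) starting at β = 0.3:
  β = 0.3000: g = 0.24477, g' = -0.8192 → β = 0.5988
  β = 0.5988: g = 0.03387, g' = -0.6441 → β = 0.6514
  β = 0.6514: g = 0.00011, g' = -0.6413 → β = 0.6515
Converged at β = 0.6515.

β = 0.6515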